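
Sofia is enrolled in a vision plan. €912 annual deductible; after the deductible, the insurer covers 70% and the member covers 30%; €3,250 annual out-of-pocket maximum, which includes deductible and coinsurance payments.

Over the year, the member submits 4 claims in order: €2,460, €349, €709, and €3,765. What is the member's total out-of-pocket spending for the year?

€2,823.30

Claim 1 — €2,460: €912 finishes the deductible; €1,548 goes to coinsurance; 30% of €1,548 = €464.40. Cost to member: €1,376.40. OOP to date €1,376.40.
Claim 2 — €349: deductible met; 30% of €349 = €104.70. Cost to member: €104.70. OOP to date €1,481.10.
Claim 3 — €709: deductible already satisfied, so member's share is 30% × €709 = €212.70. Member pays €212.70; OOP now €1,693.80.
Claim 4 — €3,765: deductible met; 30% of €3,765 = €1,129.50. Member owes €1,129.50 (running OOP €2,823.30).
Total paid by the member: €1,376.40 + €104.70 + €212.70 + €1,129.50 = €2,823.30.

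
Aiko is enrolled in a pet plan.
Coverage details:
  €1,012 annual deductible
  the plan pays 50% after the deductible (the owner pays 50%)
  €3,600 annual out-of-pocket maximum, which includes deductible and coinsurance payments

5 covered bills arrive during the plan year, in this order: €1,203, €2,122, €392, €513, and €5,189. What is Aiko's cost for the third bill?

#1 (€1,203): €1,012 to deductible, leaving €191; coinsurance €191 × 50% = €95.50. Cost to owner: €1,107.50. OOP to date €1,107.50.
#2 (€2,122): 50% coinsurance on €2,122 = €1,061. Owner pays €1,061; OOP now €2,168.50.
#3 (€392): deductible already satisfied, so owner's share is 50% × €392 = €196. Owner owes €196 (running OOP €2,364.50).

€196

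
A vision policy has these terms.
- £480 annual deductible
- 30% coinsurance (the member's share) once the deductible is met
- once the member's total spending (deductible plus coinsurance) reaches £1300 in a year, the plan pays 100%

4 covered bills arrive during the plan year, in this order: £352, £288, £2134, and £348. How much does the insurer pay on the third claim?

£1493.80

Bill 1, £352: fully absorbed by the deductible. Member owes £352 (running OOP £352). Plan pays £352 − £352 = £0.
Bill 2, £288: £128 finishes the deductible; £160 goes to coinsurance; member's 30% is £48. Member pays £176; OOP now £528. Plan pays £288 − £176 = £112.
Bill 3, £2134: deductible already satisfied, so member's share is 30% × £2134 = £640.20. Member owes £640.20 (running OOP £1168.20). Insurer: £2134 − £640.20 = £1493.80.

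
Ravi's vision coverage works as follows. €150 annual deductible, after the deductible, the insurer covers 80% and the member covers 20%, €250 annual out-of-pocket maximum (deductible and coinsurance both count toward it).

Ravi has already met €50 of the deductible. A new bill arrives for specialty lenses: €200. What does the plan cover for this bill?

Remaining deductible: €150 − €50 = €100.
The remaining €100 (= €200 − €100) moves to coinsurance.
Member's 20% share of €100 is €20.
Member responsibility before any cap: €100 + €20 = €120.
Cumulative spending €50 + €120 = €170 stays under the €250 maximum.
The plan picks up €200 − €120 = €80.

€80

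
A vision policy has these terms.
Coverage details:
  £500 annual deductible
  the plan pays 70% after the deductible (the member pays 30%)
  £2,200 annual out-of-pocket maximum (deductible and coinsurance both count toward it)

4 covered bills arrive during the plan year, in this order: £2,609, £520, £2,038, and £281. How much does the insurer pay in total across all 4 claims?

Bill 1, £2,609: deductible takes £500, £2,109 remains; 30% of £2,109 = £632.70. Cost to member: £1,132.70. OOP to date £1,132.70. Insurer: £2,609 − £1,132.70 = £1,476.30.
Bill 2, £520: 30% coinsurance on £520 = £156. Cost to member: £156. OOP to date £1,288.70. Plan pays £520 − £156 = £364.
Bill 3, £2,038: deductible met; 30% of £2,038 = £611.40. Member owes £611.40 (running OOP £1,900.10). Plan pays £2,038 − £611.40 = £1,426.60.
Bill 4, £281: deductible met; 30% of £281 = £84.30. Member pays £84.30; OOP now £1,984.40. Insurer: £281 − £84.30 = £196.70.
Insurer total = bills − member's total = £5,448 − £1,984.40 = £3,463.60.

£3,463.60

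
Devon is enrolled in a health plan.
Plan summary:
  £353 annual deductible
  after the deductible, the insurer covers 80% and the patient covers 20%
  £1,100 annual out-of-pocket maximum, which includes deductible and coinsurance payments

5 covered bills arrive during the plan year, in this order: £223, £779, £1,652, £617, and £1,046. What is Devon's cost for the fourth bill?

£123.40

Bill 1, £223: all of it applies to the deductible. Patient owes £223 (running OOP £223).
Bill 2, £779: £130 to deductible, leaving £649; coinsurance £649 × 20% = £129.80. Cost to patient: £259.80. OOP to date £482.80.
Bill 3, £1,652: deductible already satisfied, so patient's share is 20% × £1,652 = £330.40. Patient pays £330.40; OOP now £813.20.
Bill 4, £617: 20% coinsurance on £617 = £123.40. Patient owes £123.40 (running OOP £936.60).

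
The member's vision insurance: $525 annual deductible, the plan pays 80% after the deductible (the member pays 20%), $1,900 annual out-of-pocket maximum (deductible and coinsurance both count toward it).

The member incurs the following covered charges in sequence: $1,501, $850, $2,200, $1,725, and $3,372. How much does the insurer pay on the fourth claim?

Bill 1, $1,501: deductible takes $525, $976 remains; member's 20% is $195.20. Cost to member: $720.20. OOP to date $720.20. Insurer: $1,501 − $720.20 = $780.80.
Bill 2, $850: 20% coinsurance on $850 = $170. Member pays $170; OOP now $890.20. Plan pays $850 − $170 = $680.
Bill 3, $2,200: deductible met; 20% of $2,200 = $440. Cost to member: $440. OOP to date $1,330.20. Insurer: $2,200 − $440 = $1,760.
Bill 4, $1,725: 20% coinsurance on $1,725 = $345. Member pays $345; OOP now $1,675.20. Plan pays $1,725 − $345 = $1,380.

$1,380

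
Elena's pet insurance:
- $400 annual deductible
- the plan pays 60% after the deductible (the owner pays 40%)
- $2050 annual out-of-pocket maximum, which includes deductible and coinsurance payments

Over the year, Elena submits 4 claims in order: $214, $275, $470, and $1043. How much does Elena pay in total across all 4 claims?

$1040.80

Claim 1 ($214): fully absorbed by the deductible. Owner owes $214 (running OOP $214).
Claim 2 ($275): deductible takes $186, $89 remains; owner's 40% is $35.60. Owner owes $221.60 (running OOP $435.60).
Claim 3 ($470): deductible already satisfied, so owner's share is 40% × $470 = $188. Cost to owner: $188. OOP to date $623.60.
Claim 4 ($1043): 40% coinsurance on $1043 = $417.20. Owner owes $417.20 (running OOP $1040.80).
Total paid by the owner: $214 + $221.60 + $188 + $417.20 = $1040.80.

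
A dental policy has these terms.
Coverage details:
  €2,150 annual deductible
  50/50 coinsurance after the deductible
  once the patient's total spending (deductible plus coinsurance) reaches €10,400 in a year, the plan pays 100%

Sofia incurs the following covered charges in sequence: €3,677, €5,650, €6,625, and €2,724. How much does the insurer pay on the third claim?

€3,312.50

Claim 1 (€3,677): deductible takes €2,150, €1,527 remains; coinsurance €1,527 × 50% = €763.50. Patient owes €2,913.50 (running OOP €2,913.50). Plan pays €3,677 − €2,913.50 = €763.50.
Claim 2 (€5,650): deductible already satisfied, so patient's share is 50% × €5,650 = €2,825. Cost to patient: €2,825. OOP to date €5,738.50. Insurer: €5,650 − €2,825 = €2,825.
Claim 3 (€6,625): deductible met; 50% of €6,625 = €3,312.50. Cost to patient: €3,312.50. OOP to date €9,051. Plan pays €6,625 − €3,312.50 = €3,312.50.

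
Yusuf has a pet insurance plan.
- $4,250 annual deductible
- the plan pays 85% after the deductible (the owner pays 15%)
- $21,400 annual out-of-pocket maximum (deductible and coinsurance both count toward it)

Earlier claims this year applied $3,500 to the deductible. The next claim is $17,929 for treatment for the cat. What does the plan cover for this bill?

Deductible still to meet: $4,250 − $3,500 = $750.
After the $750 deductible portion, $17,929 − $750 = $17,179 is subject to coinsurance.
Owner's 15% share of $17,179 is $2,576.85.
That puts the owner's cost at $750 + $2,576.85 = $3,326.85 before any cap.
Year-to-date out-of-pocket becomes $3,500 + $3,326.85 = $6,826.85, still under the $21,400 maximum, so no cap applies.
The plan picks up $17,929 − $3,326.85 = $14,602.15.

$14,602.15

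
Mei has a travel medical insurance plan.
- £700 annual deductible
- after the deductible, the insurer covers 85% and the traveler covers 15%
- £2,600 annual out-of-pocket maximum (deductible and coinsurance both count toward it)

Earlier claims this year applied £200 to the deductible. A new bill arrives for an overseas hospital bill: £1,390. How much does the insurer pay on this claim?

£756.50

£200 of the £700 deductible is already met, leaving £500.
After the £500 deductible portion, £1,390 − £500 = £890 is subject to coinsurance.
15% of £890 = £133.50 falls to the traveler.
So the traveler owes £500 + £133.50 = £633.50 before any cap.
Cumulative spending £200 + £633.50 = £833.50 stays under the £2,600 maximum.
The insurer covers the remainder: £1,390 − £633.50 = £756.50.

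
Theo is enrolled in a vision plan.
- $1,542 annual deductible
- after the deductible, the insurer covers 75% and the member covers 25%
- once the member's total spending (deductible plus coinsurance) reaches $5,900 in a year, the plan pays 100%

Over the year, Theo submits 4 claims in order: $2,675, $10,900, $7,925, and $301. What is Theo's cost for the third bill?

Bill 1, $2,675: $1,542 finishes the deductible; $1,133 goes to coinsurance; 25% of $1,133 = $283.25. Cost to member: $1,825.25. OOP to date $1,825.25.
Bill 2, $10,900: deductible met; 25% of $10,900 = $2,725. Member pays $2,725; OOP now $4,550.25.
Bill 3, $7,925: deductible already satisfied, so member's share is 25% × $7,925 = $1,981.25. Adding that to $4,550.25 gives $6,531.50, past the $5,900 cap; member pays only $5,900 − $4,550.25 = $1,349.75.

$1,349.75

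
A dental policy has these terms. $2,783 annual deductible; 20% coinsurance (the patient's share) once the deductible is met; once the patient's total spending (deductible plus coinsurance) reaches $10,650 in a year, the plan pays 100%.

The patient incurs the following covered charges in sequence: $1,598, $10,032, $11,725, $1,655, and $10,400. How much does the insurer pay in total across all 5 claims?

Claim 1 — $1,598: entire amount goes to the deductible. Cost to patient: $1,598. OOP to date $1,598. Plan pays $1,598 − $1,598 = $0.
Claim 2 — $10,032: deductible takes $1,185, $8,847 remains; patient's 20% is $1,769.40. Cost to patient: $2,954.40. OOP to date $4,552.40. Plan pays $10,032 − $2,954.40 = $7,077.60.
Claim 3 — $11,725: deductible already satisfied, so patient's share is 20% × $11,725 = $2,345. Patient owes $2,345 (running OOP $6,897.40). Plan pays $11,725 − $2,345 = $9,380.
Claim 4 — $1,655: 20% coinsurance on $1,655 = $331. Patient pays $331; OOP now $7,228.40. Insurer: $1,655 − $331 = $1,324.
Claim 5 — $10,400: 20% coinsurance on $10,400 = $2,080. Patient pays $2,080; OOP now $9,308.40. Plan pays $10,400 − $2,080 = $8,320.
Insurer total: $0 + $7,077.60 + $9,380 + $1,324 + $8,320 = $26,101.60.

$26,101.60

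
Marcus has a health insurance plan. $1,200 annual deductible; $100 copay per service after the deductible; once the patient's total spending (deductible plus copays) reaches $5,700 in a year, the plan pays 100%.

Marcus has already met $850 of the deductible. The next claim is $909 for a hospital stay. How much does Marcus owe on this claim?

$450

$850 of the $1,200 deductible is already met, leaving $350.
After the $350 deductible portion, $909 − $350 = $559 is subject to the copay.
Copay on this service: $100.
That puts the patient's cost at $350 + $100 = $450 before any cap.
Total out-of-pocket so far would be $850 + $450 = $1,300, below the $5,700 cap — no reduction.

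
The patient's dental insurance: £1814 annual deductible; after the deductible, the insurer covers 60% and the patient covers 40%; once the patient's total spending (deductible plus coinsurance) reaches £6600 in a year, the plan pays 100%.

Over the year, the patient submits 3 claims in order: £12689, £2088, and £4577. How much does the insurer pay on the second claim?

£1652

Bill 1, £12689: £1814 to deductible, leaving £10875; patient's 40% is £4350. Cost to patient: £6164. OOP to date £6164. Insurer: £12689 − £6164 = £6525.
Bill 2, £2088: 40% coinsurance on £2088 = £835.20. OOP would hit £6999.20 > £6600, so the cap limits the patient to £6600 − £6164 = £436. Insurer: £2088 − £436 = £1652.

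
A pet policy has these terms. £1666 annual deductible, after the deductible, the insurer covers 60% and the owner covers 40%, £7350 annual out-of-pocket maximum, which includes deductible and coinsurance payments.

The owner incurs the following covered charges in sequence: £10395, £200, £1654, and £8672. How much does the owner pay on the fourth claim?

Claim 1 — £10395: £1666 finishes the deductible; £8729 goes to coinsurance; coinsurance £8729 × 40% = £3491.60. Cost to owner: £5157.60. OOP to date £5157.60.
Claim 2 — £200: 40% coinsurance on £200 = £80. Owner owes £80 (running OOP £5237.60).
Claim 3 — £1654: 40% coinsurance on £1654 = £661.60. Cost to owner: £661.60. OOP to date £5899.20.
Claim 4 — £8672: deductible met; 40% of £8672 = £3468.80. Adding that to £5899.20 gives £9368, past the £7350 cap; owner pays only £7350 − £5899.20 = £1450.80.

£1450.80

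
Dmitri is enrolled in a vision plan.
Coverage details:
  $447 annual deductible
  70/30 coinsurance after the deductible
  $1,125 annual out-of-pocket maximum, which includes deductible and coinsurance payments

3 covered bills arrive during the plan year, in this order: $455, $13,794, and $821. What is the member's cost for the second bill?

Claim 1 ($455): $447 finishes the deductible; $8 goes to coinsurance; member's 30% is $2.40. Cost to member: $449.40. OOP to date $449.40.
Claim 2 ($13,794): 30% coinsurance on $13,794 = $4,138.20. Adding that to $449.40 gives $4,587.60, past the $1,125 cap; member pays only $1,125 − $449.40 = $675.60.

$675.60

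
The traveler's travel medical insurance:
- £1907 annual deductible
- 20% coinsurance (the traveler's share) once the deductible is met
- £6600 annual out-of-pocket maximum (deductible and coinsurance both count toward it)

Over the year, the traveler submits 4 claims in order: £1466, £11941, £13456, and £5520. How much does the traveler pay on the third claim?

£2393

Claim 1 (£1466): entire amount goes to the deductible. Cost to traveler: £1466. OOP to date £1466.
Claim 2 (£11941): deductible takes £441, £11500 remains; coinsurance £11500 × 20% = £2300. Traveler owes £2741 (running OOP £4207).
Claim 3 (£13456): deductible already satisfied, so traveler's share is 20% × £13456 = £2691.20. Adding that to £4207 gives £6898.20, past the £6600 cap; traveler pays only £6600 − £4207 = £2393.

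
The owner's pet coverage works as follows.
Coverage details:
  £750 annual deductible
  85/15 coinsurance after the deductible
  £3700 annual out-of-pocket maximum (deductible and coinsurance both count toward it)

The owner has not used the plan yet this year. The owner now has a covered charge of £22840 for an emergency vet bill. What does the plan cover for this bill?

Deductible not yet touched, so the first £750 of the bill goes to the deductible.
After the £750 deductible portion, £22840 − £750 = £22090 is subject to coinsurance.
15% of £22090 = £3313.50 falls to the owner.
Owner responsibility before any cap: £750 + £3313.50 = £4063.50.
That would bring total out-of-pocket to £4063.50, past the £3700 cap. The owner is capped at £3700 − £0 = £3700 on this claim.
Insurer pays the balance: £22840 − £3700 = £19140.

£19140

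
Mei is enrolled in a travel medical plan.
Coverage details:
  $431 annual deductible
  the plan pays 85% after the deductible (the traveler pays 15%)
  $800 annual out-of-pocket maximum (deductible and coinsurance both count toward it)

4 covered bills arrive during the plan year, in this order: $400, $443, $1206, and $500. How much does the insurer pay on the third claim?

Bill 1, $400: fully absorbed by the deductible. Traveler owes $400 (running OOP $400). Plan pays $400 − $400 = $0.
Bill 2, $443: deductible takes $31, $412 remains; coinsurance $412 × 15% = $61.80. Traveler pays $92.80; OOP now $492.80. Plan pays $443 − $92.80 = $350.20.
Bill 3, $1206: 15% coinsurance on $1206 = $180.90. Cost to traveler: $180.90. OOP to date $673.70. Insurer: $1206 − $180.90 = $1025.10.

$1025.10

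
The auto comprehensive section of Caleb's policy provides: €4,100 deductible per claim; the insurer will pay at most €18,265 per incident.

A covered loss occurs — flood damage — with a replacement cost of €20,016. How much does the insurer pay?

€15,916

Less the €4,100 deductible: €20,016 − €4,100 = €15,916.
€15,916 is within the €18,265 limit, so the insurer pays €15,916.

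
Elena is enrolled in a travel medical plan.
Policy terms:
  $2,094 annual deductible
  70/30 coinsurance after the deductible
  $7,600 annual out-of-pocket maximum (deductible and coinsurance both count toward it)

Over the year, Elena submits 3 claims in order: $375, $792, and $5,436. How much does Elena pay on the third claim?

#1 ($375): fully absorbed by the deductible. Traveler owes $375 (running OOP $375).
#2 ($792): all of it applies to the deductible. Cost to traveler: $792. OOP to date $1,167.
#3 ($5,436): $927 to deductible, leaving $4,509; traveler's 30% is $1,352.70. Traveler owes $2,279.70 (running OOP $3,446.70).

$2,279.70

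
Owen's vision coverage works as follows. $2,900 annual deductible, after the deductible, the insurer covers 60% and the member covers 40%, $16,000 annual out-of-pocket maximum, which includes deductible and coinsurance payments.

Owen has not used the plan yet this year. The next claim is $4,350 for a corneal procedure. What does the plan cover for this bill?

$870

Nothing has been paid toward the $2,900 deductible, so the first $2,900 of this charge is applied there.
After the $2,900 deductible portion, $4,350 − $2,900 = $1,450 is subject to coinsurance.
Coinsurance: $1,450 × 40% = $580.
That puts the member's cost at $2,900 + $580 = $3,480 before any cap.
Total out-of-pocket so far would be $0 + $3,480 = $3,480, below the $16,000 cap — no reduction.
Insurer pays the balance: $4,350 − $3,480 = $870.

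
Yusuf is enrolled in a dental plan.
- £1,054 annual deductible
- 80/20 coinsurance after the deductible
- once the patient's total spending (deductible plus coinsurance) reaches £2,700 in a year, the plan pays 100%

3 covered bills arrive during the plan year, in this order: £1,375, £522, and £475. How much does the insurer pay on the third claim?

£380

Claim 1 — £1,375: £1,054 finishes the deductible; £321 goes to coinsurance; patient's 20% is £64.20. Patient owes £1,118.20 (running OOP £1,118.20). Plan pays £1,375 − £1,118.20 = £256.80.
Claim 2 — £522: deductible already satisfied, so patient's share is 20% × £522 = £104.40. Cost to patient: £104.40. OOP to date £1,222.60. Plan pays £522 − £104.40 = £417.60.
Claim 3 — £475: deductible met; 20% of £475 = £95. Cost to patient: £95. OOP to date £1,317.60. Plan pays £475 − £95 = £380.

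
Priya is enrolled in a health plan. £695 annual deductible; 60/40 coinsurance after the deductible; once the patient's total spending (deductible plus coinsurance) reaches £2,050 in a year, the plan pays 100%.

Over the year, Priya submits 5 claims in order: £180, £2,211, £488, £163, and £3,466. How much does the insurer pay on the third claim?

£292.80

Claim 1 (£180): fully absorbed by the deductible. Cost to patient: £180. OOP to date £180. Insurer: £180 − £180 = £0.
Claim 2 (£2,211): £515 finishes the deductible; £1,696 goes to coinsurance; patient's 40% is £678.40. Patient pays £1,193.40; OOP now £1,373.40. Plan pays £2,211 − £1,193.40 = £1,017.60.
Claim 3 (£488): deductible already satisfied, so patient's share is 40% × £488 = £195.20. Patient owes £195.20 (running OOP £1,568.60). Plan pays £488 − £195.20 = £292.80.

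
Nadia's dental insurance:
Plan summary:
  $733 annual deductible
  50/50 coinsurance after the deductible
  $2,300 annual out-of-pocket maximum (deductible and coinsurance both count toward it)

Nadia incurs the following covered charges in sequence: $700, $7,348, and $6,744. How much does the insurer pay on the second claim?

Claim 1 — $700: entire amount goes to the deductible. Patient owes $700 (running OOP $700). Plan pays $700 − $700 = $0.
Claim 2 — $7,348: deductible takes $33, $7,315 remains; coinsurance $7,315 × 50% = $3,657.50. Claim cost before the cap: $33 + $3,657.50 = $3,690.50. OOP would hit $4,390.50 > $2,300, so the cap limits the patient to $2,300 − $700 = $1,600. Plan pays $7,348 − $1,600 = $5,748.

$5,748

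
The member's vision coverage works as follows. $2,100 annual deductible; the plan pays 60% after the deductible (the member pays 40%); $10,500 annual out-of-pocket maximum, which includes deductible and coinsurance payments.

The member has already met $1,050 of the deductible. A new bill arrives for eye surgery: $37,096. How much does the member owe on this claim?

$9,450

Remaining deductible: $2,100 − $1,050 = $1,050.
After the $1,050 deductible portion, $37,096 − $1,050 = $36,046 is subject to coinsurance.
Coinsurance: $36,046 × 40% = $14,418.40.
Member responsibility before any cap: $1,050 + $14,418.40 = $15,468.40.
That would bring total out-of-pocket to $16,518.40, past the $10,500 cap. The member is capped at $10,500 − $1,050 = $9,450 on this claim.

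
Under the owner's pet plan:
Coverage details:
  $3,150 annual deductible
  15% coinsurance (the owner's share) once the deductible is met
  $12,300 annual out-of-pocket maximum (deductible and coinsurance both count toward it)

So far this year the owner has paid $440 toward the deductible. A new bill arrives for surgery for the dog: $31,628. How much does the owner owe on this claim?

Remaining deductible: $3,150 − $440 = $2,710.
After the $2,710 deductible portion, $31,628 − $2,710 = $28,918 is subject to coinsurance.
Coinsurance: $28,918 × 15% = $4,337.70.
That puts the owner's cost at $2,710 + $4,337.70 = $7,047.70 before any cap.
Year-to-date out-of-pocket becomes $440 + $7,047.70 = $7,487.70, still under the $12,300 maximum, so no cap applies.

$7,047.70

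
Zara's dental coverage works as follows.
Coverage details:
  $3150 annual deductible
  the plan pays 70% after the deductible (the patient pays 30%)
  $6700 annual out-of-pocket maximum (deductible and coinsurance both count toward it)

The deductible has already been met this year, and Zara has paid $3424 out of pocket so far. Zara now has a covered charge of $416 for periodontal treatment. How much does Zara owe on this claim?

With the deductible met, the entire $416 is subject to coinsurance.
Patient's 30% share of $416 is $124.80.
Year-to-date out-of-pocket becomes $3424 + $124.80 = $3548.80, still under the $6700 maximum, so no cap applies.

$124.80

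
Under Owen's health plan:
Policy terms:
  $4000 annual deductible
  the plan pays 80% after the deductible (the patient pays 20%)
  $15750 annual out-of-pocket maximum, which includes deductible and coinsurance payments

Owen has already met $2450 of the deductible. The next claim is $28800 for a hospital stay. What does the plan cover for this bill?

$21800

Remaining deductible: $4000 − $2450 = $1550.
The remaining $27250 (= $28800 − $1550) moves to coinsurance.
20% of $27250 = $5450 falls to the patient.
That puts the patient's cost at $1550 + $5450 = $7000 before any cap.
Total out-of-pocket so far would be $2450 + $7000 = $9450, below the $15750 cap — no reduction.
The plan picks up $28800 − $7000 = $21800.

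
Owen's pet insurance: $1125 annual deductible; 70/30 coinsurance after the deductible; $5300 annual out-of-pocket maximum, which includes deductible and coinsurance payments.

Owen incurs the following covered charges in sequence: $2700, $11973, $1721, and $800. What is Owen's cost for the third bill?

#1 ($2700): deductible takes $1125, $1575 remains; coinsurance $1575 × 30% = $472.50. Owner owes $1597.50 (running OOP $1597.50).
#2 ($11973): deductible already satisfied, so owner's share is 30% × $11973 = $3591.90. Owner owes $3591.90 (running OOP $5189.40).
#3 ($1721): deductible met; 30% of $1721 = $516.30. That would push OOP to $5705.70, over the $5300 cap, so owner pays $5300 − $5189.40 = $110.60.

$110.60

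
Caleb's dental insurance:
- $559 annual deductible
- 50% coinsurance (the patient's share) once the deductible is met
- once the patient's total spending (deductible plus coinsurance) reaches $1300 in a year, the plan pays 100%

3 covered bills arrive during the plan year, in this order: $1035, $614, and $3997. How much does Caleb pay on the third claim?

$196

#1 ($1035): $559 finishes the deductible; $476 goes to coinsurance; 50% of $476 = $238. Patient owes $797 (running OOP $797).
#2 ($614): 50% coinsurance on $614 = $307. Patient pays $307; OOP now $1104.
#3 ($3997): 50% coinsurance on $3997 = $1998.50. That would push OOP to $3102.50, over the $1300 cap, so patient pays $1300 − $1104 = $196.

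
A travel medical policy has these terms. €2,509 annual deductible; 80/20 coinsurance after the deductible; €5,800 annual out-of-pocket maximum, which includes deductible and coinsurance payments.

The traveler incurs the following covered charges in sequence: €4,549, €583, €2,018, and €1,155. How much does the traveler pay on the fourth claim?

Bill 1, €4,549: €2,509 finishes the deductible; €2,040 goes to coinsurance; coinsurance €2,040 × 20% = €408. Cost to traveler: €2,917. OOP to date €2,917.
Bill 2, €583: deductible already satisfied, so traveler's share is 20% × €583 = €116.60. Traveler pays €116.60; OOP now €3,033.60.
Bill 3, €2,018: deductible met; 20% of €2,018 = €403.60. Cost to traveler: €403.60. OOP to date €3,437.20.
Bill 4, €1,155: 20% coinsurance on €1,155 = €231. Traveler owes €231 (running OOP €3,668.20).

€231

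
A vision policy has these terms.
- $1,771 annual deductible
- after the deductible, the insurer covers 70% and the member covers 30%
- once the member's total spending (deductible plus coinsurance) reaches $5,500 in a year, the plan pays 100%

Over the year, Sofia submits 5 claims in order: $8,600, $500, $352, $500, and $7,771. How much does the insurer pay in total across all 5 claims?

Bill 1, $8,600: $1,771 finishes the deductible; $6,829 goes to coinsurance; 30% of $6,829 = $2,048.70. Cost to member: $3,819.70. OOP to date $3,819.70. Insurer: $8,600 − $3,819.70 = $4,780.30.
Bill 2, $500: deductible already satisfied, so member's share is 30% × $500 = $150. Member pays $150; OOP now $3,969.70. Plan pays $500 − $150 = $350.
Bill 3, $352: 30% coinsurance on $352 = $105.60. Cost to member: $105.60. OOP to date $4,075.30. Plan pays $352 − $105.60 = $246.40.
Bill 4, $500: deductible met; 30% of $500 = $150. Member pays $150; OOP now $4,225.30. Insurer: $500 − $150 = $350.
Bill 5, $7,771: deductible met; 30% of $7,771 = $2,331.30. OOP would hit $6,556.60 > $5,500, so the cap limits the member to $5,500 − $4,225.30 = $1,274.70. Plan pays $7,771 − $1,274.70 = $6,496.30.
Insurer total = bills − member's total = $17,723 − $5,500 = $12,223.

$12,223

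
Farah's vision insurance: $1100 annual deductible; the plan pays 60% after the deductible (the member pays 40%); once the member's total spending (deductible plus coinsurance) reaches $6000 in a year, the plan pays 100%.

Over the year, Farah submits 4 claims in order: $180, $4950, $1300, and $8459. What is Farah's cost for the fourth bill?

$2768

Claim 1 ($180): entire amount goes to the deductible. Member owes $180 (running OOP $180).
Claim 2 ($4950): $920 to deductible, leaving $4030; member's 40% is $1612. Cost to member: $2532. OOP to date $2712.
Claim 3 ($1300): 40% coinsurance on $1300 = $520. Member pays $520; OOP now $3232.
Claim 4 ($8459): deductible met; 40% of $8459 = $3383.60. That would push OOP to $6615.60, over the $6000 cap, so member pays $6000 − $3232 = $2768.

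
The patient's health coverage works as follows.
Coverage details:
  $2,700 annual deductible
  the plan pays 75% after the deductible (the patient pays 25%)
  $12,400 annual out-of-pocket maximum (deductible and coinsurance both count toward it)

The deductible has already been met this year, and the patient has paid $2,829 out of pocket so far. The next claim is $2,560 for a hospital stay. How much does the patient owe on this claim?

$640

With the deductible met, the entire $2,560 is subject to coinsurance.
Coinsurance: $2,560 × 25% = $640.
Cumulative spending $2,829 + $640 = $3,469 stays under the $12,400 maximum.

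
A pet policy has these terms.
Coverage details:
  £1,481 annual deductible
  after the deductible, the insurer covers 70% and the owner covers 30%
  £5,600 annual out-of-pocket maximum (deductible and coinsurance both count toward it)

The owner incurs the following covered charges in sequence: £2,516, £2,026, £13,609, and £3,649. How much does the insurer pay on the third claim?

Claim 1 (£2,516): £1,481 to deductible, leaving £1,035; 30% of £1,035 = £310.50. Owner owes £1,791.50 (running OOP £1,791.50). Insurer: £2,516 − £1,791.50 = £724.50.
Claim 2 (£2,026): 30% coinsurance on £2,026 = £607.80. Owner pays £607.80; OOP now £2,399.30. Insurer: £2,026 − £607.80 = £1,418.20.
Claim 3 (£13,609): deductible already satisfied, so owner's share is 30% × £13,609 = £4,082.70. Adding that to £2,399.30 gives £6,482, past the £5,600 cap; owner pays only £5,600 − £2,399.30 = £3,200.70. Insurer: £13,609 − £3,200.70 = £10,408.30.

£10,408.30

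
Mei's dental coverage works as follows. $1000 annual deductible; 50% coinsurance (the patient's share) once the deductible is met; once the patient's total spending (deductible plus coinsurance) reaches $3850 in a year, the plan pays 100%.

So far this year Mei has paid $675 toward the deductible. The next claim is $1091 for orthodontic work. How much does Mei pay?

$675 of the $1000 deductible is already met, leaving $325.
That leaves $1091 − $325 = $766 for coinsurance.
50% of $766 = $383 falls to the patient.
So the patient owes $325 + $383 = $708 before any cap.
Cumulative spending $675 + $708 = $1383 stays under the $3850 maximum.

$708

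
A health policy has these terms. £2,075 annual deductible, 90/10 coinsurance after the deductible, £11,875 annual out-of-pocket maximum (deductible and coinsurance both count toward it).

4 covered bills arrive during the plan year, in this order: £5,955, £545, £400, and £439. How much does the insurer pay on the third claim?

Claim 1 — £5,955: £2,075 to deductible, leaving £3,880; coinsurance £3,880 × 10% = £388. Cost to patient: £2,463. OOP to date £2,463. Plan pays £5,955 − £2,463 = £3,492.
Claim 2 — £545: 10% coinsurance on £545 = £54.50. Patient owes £54.50 (running OOP £2,517.50). Plan pays £545 − £54.50 = £490.50.
Claim 3 — £400: deductible met; 10% of £400 = £40. Cost to patient: £40. OOP to date £2,557.50. Insurer: £400 − £40 = £360.

£360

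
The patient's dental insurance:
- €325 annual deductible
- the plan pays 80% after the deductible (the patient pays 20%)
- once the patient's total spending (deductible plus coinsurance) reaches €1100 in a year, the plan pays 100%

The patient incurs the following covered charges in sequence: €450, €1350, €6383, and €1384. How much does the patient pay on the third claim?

Claim 1 — €450: €325 to deductible, leaving €125; patient's 20% is €25. Patient pays €350; OOP now €350.
Claim 2 — €1350: deductible already satisfied, so patient's share is 20% × €1350 = €270. Patient pays €270; OOP now €620.
Claim 3 — €6383: deductible already satisfied, so patient's share is 20% × €6383 = €1276.60. Adding that to €620 gives €1896.60, past the €1100 cap; patient pays only €1100 − €620 = €480.

€480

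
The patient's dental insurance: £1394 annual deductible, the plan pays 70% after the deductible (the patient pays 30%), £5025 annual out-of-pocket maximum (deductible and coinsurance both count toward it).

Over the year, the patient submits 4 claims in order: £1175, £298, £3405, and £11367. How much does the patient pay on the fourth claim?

Bill 1, £1175: fully absorbed by the deductible. Patient pays £1175; OOP now £1175.
Bill 2, £298: deductible takes £219, £79 remains; 30% of £79 = £23.70. Cost to patient: £242.70. OOP to date £1417.70.
Bill 3, £3405: 30% coinsurance on £3405 = £1021.50. Patient pays £1021.50; OOP now £2439.20.
Bill 4, £11367: deductible met; 30% of £11367 = £3410.10. Adding that to £2439.20 gives £5849.30, past the £5025 cap; patient pays only £5025 − £2439.20 = £2585.80.

£2585.80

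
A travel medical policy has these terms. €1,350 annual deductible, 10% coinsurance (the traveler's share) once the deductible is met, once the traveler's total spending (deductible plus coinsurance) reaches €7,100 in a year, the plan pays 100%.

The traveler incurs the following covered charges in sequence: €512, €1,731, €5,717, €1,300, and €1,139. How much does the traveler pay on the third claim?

€571.70

Bill 1, €512: all of it applies to the deductible. Cost to traveler: €512. OOP to date €512.
Bill 2, €1,731: €838 to deductible, leaving €893; traveler's 10% is €89.30. Traveler owes €927.30 (running OOP €1,439.30).
Bill 3, €5,717: deductible met; 10% of €5,717 = €571.70. Cost to traveler: €571.70. OOP to date €2,011.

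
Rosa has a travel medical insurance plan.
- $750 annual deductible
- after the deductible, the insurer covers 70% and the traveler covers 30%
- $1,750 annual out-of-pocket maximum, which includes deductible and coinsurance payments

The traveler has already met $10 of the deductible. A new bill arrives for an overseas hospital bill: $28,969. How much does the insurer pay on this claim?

$27,229

Remaining deductible: $750 − $10 = $740.
The remaining $28,229 (= $28,969 − $740) moves to coinsurance.
Traveler's 30% share of $28,229 is $8,468.70.
So the traveler owes $740 + $8,468.70 = $9,208.70 before any cap.
That would bring total out-of-pocket to $9,218.70, past the $1,750 cap. The traveler is capped at $1,750 − $10 = $1,740 on this claim.
The insurer covers the remainder: $28,969 − $1,740 = $27,229.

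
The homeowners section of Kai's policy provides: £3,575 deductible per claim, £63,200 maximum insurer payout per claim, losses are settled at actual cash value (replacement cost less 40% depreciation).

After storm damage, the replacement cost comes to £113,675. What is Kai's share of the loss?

£50,475

At 40% depreciation, ACV = £113,675 − £45,470 = £68,205.
After the deductible, £68,205 − £3,575 = £64,630 remains.
The £63,200 per-incident cap binds; insurer pays £63,200.
Out of pocket: £113,675 − £63,200 = £50,475.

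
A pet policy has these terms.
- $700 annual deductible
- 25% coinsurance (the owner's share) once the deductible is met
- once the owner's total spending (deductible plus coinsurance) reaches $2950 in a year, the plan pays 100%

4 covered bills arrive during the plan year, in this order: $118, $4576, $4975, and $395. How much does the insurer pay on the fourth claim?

$387.25

Claim 1 — $118: fully absorbed by the deductible. Owner pays $118; OOP now $118. Insurer: $118 − $118 = $0.
Claim 2 — $4576: $582 to deductible, leaving $3994; owner's 25% is $998.50. Cost to owner: $1580.50. OOP to date $1698.50. Insurer: $4576 − $1580.50 = $2995.50.
Claim 3 — $4975: deductible met; 25% of $4975 = $1243.75. Owner pays $1243.75; OOP now $2942.25. Insurer: $4975 − $1243.75 = $3731.25.
Claim 4 — $395: deductible already satisfied, so owner's share is 25% × $395 = $98.75. That would push OOP to $3041, over the $2950 cap, so owner pays $2950 − $2942.25 = $7.75. Plan pays $395 − $7.75 = $387.25.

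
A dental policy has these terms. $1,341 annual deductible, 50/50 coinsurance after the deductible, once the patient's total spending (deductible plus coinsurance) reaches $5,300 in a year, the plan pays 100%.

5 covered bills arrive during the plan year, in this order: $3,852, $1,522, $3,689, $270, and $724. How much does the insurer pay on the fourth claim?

Bill 1, $3,852: deductible takes $1,341, $2,511 remains; patient's 50% is $1,255.50. Patient owes $2,596.50 (running OOP $2,596.50). Plan pays $3,852 − $2,596.50 = $1,255.50.
Bill 2, $1,522: 50% coinsurance on $1,522 = $761. Patient pays $761; OOP now $3,357.50. Plan pays $1,522 − $761 = $761.
Bill 3, $3,689: 50% coinsurance on $3,689 = $1,844.50. Patient pays $1,844.50; OOP now $5,202. Insurer: $3,689 − $1,844.50 = $1,844.50.
Bill 4, $270: 50% coinsurance on $270 = $135. That would push OOP to $5,337, over the $5,300 cap, so patient pays $5,300 − $5,202 = $98. Insurer: $270 − $98 = $172.

$172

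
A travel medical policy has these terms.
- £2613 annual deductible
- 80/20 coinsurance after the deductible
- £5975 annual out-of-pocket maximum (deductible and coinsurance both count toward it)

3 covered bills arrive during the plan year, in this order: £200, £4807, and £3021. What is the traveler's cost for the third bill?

#1 (£200): fully absorbed by the deductible. Traveler owes £200 (running OOP £200).
#2 (£4807): £2413 finishes the deductible; £2394 goes to coinsurance; traveler's 20% is £478.80. Traveler pays £2891.80; OOP now £3091.80.
#3 (£3021): deductible met; 20% of £3021 = £604.20. Traveler pays £604.20; OOP now £3696.

£604.20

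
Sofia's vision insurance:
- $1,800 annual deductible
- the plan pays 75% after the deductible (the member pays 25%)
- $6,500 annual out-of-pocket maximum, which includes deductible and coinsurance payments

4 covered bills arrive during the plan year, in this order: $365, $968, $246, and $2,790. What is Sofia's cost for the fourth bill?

$863.25

Claim 1 — $365: all of it applies to the deductible. Cost to member: $365. OOP to date $365.
Claim 2 — $968: all of it applies to the deductible. Cost to member: $968. OOP to date $1,333.
Claim 3 — $246: all of it applies to the deductible. Member owes $246 (running OOP $1,579).
Claim 4 — $2,790: $221 finishes the deductible; $2,569 goes to coinsurance; 25% of $2,569 = $642.25. Member pays $863.25; OOP now $2,442.25.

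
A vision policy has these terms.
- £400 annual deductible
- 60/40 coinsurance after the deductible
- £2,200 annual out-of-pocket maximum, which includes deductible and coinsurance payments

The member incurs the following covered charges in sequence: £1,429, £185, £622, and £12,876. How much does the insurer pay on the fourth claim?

#1 (£1,429): £400 finishes the deductible; £1,029 goes to coinsurance; member's 40% is £411.60. Cost to member: £811.60. OOP to date £811.60. Insurer: £1,429 − £811.60 = £617.40.
#2 (£185): 40% coinsurance on £185 = £74. Member pays £74; OOP now £885.60. Plan pays £185 − £74 = £111.
#3 (£622): deductible already satisfied, so member's share is 40% × £622 = £248.80. Member pays £248.80; OOP now £1,134.40. Plan pays £622 − £248.80 = £373.20.
#4 (£12,876): 40% coinsurance on £12,876 = £5,150.40. That would push OOP to £6,284.80, over the £2,200 cap, so member pays £2,200 − £1,134.40 = £1,065.60. Insurer: £12,876 − £1,065.60 = £11,810.40.

£11,810.40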